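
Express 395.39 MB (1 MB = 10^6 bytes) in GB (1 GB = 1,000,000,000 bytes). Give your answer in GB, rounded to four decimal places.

395.39 MB × 1,000,000 bytes/MB = 395,390,000 bytes
1 GB = 10^9 bytes = 1,000,000,000 bytes
395,390,000 / 1,000,000,000 = 0.3954 GB

0.3954 GB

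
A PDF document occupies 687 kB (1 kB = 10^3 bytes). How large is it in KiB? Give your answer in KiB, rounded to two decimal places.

670.90 KiB

687 kB × 1,000 bytes/kB = 687,000 bytes
1 KiB = 2^10 bytes = 1,024 bytes
687,000 / 1,024 = 670.90 KiB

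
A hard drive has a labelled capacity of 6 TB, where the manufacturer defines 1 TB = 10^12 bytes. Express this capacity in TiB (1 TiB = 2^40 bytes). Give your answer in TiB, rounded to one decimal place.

5.5 TiB

6 TB × 1,000,000,000,000 bytes/TB = 6,000,000,000,000 bytes
1 TiB = 2^40 bytes = 1,099,511,627,776 bytes
6,000,000,000,000 / 1,099,511,627,776 = 5.5 TiB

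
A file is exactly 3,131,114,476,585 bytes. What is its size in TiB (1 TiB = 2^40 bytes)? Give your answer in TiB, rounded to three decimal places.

3,131,114,476,585 bytes given.
1 TiB = 1,099,511,627,776 bytes
3,131,114,476,585 / 1,099,511,627,776 = 2.848 TiB

2.848 TiB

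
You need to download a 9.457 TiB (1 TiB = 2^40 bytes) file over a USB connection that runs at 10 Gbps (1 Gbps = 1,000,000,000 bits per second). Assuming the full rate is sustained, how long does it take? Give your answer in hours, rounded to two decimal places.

9.457 TiB = 10,398,081,463,877.632 bytes = 83,184,651,711,021.056 bits
10 Gbps = 10,000,000,000 bits/s
time = 83,184,651,711,021.056 / 10,000,000,000 = 8,318.4652 s
8,318.4652 s / 3600 = 2.31 hours

2.31 hours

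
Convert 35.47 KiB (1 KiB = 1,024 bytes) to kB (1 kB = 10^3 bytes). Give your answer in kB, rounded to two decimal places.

35.47 KiB = 35.47 × 2^10 bytes = 36,321.28 bytes
1 kB = 10^3 bytes = 1,000 bytes
36,321.28 / 1,000 = 36.32 kB

36.32 kB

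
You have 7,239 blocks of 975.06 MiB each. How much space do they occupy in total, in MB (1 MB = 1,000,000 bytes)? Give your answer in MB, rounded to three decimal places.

Total = 7,239 × 975.06 MiB = 7058459.34 MiB
= 7058459.34 × 1,048,576 bytes = 7,401,331,060,899.84 bytes
1 MB = 1,000,000 bytes
7,401,331,060,899.84 / 1,000,000 = 7,401,331.061 MB

7,401,331.061 MB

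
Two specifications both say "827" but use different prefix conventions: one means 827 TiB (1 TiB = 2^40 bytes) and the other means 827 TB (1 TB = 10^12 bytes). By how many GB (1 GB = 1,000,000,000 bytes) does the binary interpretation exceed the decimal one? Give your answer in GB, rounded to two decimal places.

82,296.12 GB

827 TiB = 827 × 1,099,511,627,776 = 909,296,116,170,752 bytes
827 TB = 827 × 1,000,000,000,000 = 827,000,000,000,000 bytes
difference = 82,296,116,170,752 bytes
82,296,116,170,752 / 1,000,000,000 = 82,296.12 GB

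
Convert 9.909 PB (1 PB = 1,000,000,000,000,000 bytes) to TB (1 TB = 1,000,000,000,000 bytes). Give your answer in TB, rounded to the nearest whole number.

9.909 PB × 1,000,000,000,000,000 bytes/PB = 9,909,000,000,000,000 bytes
1 TB = 1,000,000,000,000 bytes
9,909,000,000,000,000 / 1,000,000,000,000 = 9,909 TB

9,909 TB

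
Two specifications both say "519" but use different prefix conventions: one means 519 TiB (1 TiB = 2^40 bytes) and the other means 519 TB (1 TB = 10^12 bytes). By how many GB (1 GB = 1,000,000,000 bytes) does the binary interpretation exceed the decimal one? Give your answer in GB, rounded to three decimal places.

519 TiB = 519 × 1,099,511,627,776 = 570,646,534,815,744 bytes
519 TB = 519 × 1,000,000,000,000 = 519,000,000,000,000 bytes
difference = 51,646,534,815,744 bytes
51,646,534,815,744 / 1,000,000,000 = 51,646.535 GB

51,646.535 GB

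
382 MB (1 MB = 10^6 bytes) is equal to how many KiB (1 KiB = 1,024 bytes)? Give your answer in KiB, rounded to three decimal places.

373,046.875 KiB

382 MB = 382 × 10^6 bytes = 382,000,000 bytes
1 KiB = 1,024 bytes
382,000,000 / 1,024 = 373,046.875 KiB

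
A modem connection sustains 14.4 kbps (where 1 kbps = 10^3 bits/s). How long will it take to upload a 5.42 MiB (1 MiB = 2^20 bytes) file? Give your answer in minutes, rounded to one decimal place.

5.42 MiB = 5,683,281.92 bytes = 45,466,255.36 bits
14.4 kbps = 14,400 bits/s
time = 45,466,255.36 / 14,400 = 3,157.38 s
3,157.38 s / 60 = 52.6 minutes

52.6 minutes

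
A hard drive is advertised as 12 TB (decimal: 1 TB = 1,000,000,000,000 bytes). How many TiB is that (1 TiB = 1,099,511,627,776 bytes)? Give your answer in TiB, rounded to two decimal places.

12 TB × 1,000,000,000,000 bytes/TB = 12,000,000,000,000 bytes
1 TiB = 1,099,511,627,776 bytes
12,000,000,000,000 / 1,099,511,627,776 = 10.91 TiB

10.91 TiB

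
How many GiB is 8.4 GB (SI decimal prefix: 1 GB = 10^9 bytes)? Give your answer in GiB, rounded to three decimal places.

7.823 GiB

8.4 GB = 8.4 × 10^9 bytes = 8,400,000,000 bytes
1 GiB = 2^30 bytes = 1,073,741,824 bytes
8,400,000,000 / 1,073,741,824 = 7.823 GiB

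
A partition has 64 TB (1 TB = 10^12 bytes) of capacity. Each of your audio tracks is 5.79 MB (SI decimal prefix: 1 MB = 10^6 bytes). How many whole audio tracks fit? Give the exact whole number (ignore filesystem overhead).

Capacity: 64 TB = 64,000,000,000,000 bytes
Per item: 5.79 MB = 5,790,000 bytes
⌊64,000,000,000,000 / 5,790,000⌋ = 11,053,540

11,053,540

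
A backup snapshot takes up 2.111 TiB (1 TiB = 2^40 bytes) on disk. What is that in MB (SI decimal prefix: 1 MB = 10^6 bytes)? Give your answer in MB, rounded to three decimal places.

2.111 TiB × 1,099,511,627,776 bytes/TiB = 2,321,069,046,235.136 bytes
1 MB = 10^6 bytes = 1,000,000 bytes
2,321,069,046,235.136 / 1,000,000 = 2,321,069.046 MB

2,321,069.046 MB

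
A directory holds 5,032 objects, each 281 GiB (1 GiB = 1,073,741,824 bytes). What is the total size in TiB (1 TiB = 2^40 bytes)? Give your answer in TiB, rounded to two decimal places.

1,380.85 TiB

Total = 5,032 × 281 GiB = 1,413,992 GiB
= 1,413,992 × 1,073,741,824 bytes = 1,518,262,349,201,408 bytes
1 TiB = 1,099,511,627,776 bytes
1,518,262,349,201,408 / 1,099,511,627,776 = 1,380.85 TiB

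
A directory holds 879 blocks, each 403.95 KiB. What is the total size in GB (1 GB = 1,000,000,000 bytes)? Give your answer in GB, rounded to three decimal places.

0.364 GB

Total = 879 × 403.95 KiB = 355072.05 KiB
= 355072.05 × 1,024 bytes = 363,593,779.2 bytes
1 GB = 1,000,000,000 bytes
363,593,779.2 / 1,000,000,000 = 0.364 GB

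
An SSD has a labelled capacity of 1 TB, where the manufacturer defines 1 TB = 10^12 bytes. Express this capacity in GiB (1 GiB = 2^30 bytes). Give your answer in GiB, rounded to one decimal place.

931.3 GiB

1 TB = 1 × 10^12 bytes = 1,000,000,000,000 bytes
1 GiB = 2^30 bytes = 1,073,741,824 bytes
1,000,000,000,000 / 1,073,741,824 = 931.3 GiB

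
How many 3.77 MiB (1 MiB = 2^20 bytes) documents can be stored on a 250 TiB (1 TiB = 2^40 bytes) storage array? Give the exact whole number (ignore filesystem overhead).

Capacity: 250 TiB = 274,877,906,944,000 bytes
Per item: 3.77 MiB = 3,953,131.52 bytes
⌊274,877,906,944,000 / 3,953,131.52⌋ = 69,534,217

69,534,217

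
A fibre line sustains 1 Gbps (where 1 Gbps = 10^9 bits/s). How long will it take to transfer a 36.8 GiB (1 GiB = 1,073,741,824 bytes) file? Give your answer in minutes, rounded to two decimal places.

5.27 minutes

36.8 GiB = 39,513,699,123.2 bytes = 316,109,592,985.6 bits
1 Gbps = 1,000,000,000 bits/s
time = 316,109,592,985.6 / 1,000,000,000 = 316.110 s
316.110 s / 60 = 5.27 minutes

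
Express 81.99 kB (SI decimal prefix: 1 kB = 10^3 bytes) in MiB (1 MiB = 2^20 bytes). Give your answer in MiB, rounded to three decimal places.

81.99 kB = 81.99 × 10^3 bytes = 81,990 bytes
1 MiB = 1,048,576 bytes
81,990 / 1,048,576 = 0.078 MiB

0.078 MiB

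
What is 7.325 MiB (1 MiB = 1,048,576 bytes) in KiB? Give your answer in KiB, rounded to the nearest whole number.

7,501 KiB

7.325 MiB = 7.325 × 2^20 bytes = 7,680,819.2 bytes
1 KiB = 1,024 bytes
7,680,819.2 / 1,024 = 7,501 KiB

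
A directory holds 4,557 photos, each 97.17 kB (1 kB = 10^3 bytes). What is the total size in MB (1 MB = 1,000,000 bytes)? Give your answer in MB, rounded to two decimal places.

Total = 4,557 × 97.17 kB = 442803.69 kB
= 442803.69 × 1,000 bytes = 442,803,690 bytes
1 MB = 1,000,000 bytes
442,803,690 / 1,000,000 = 442.80 MB

442.80 MB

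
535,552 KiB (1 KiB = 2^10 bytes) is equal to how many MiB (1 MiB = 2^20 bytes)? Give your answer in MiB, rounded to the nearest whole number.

535,552 KiB × 1,024 bytes/KiB = 548,405,248 bytes
1 MiB = 1,048,576 bytes
548,405,248 / 1,048,576 = 523 MiB

523 MiB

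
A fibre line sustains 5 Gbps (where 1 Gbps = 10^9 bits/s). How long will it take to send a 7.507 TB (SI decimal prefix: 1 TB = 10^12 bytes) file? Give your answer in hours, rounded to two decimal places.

7.507 TB = 7,507,000,000,000 bytes = 60,056,000,000,000 bits
5 Gbps = 5,000,000,000 bits/s
time = 60,056,000,000,000 / 5,000,000,000 = 12,011.2000 s
12,011.2000 s / 3600 = 3.34 hours

3.34 hours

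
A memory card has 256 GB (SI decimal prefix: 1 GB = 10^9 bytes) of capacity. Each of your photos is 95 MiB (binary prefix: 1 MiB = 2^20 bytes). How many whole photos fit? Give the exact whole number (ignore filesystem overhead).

Capacity: 256 GB = 256,000,000,000 bytes
Per item: 95 MiB = 99,614,720 bytes
⌊256,000,000,000 / 99,614,720⌋ = 2,569

2,569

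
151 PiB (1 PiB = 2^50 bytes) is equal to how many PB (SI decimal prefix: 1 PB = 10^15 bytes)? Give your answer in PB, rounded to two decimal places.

151 PiB × 1,125,899,906,842,624 bytes/PiB = 170,010,885,933,236,224 bytes
1 PB = 1,000,000,000,000,000 bytes
170,010,885,933,236,224 / 1,000,000,000,000,000 = 170.01 PB

170.01 PB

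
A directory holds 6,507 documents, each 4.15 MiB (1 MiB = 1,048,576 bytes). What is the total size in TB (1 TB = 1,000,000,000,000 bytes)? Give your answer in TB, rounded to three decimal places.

0.028 TB

Total = 6,507 × 4.15 MiB = 27004.05 MiB
= 27004.05 × 1,048,576 bytes = 28,315,798,732.8 bytes
1 TB = 1,000,000,000,000 bytes
28,315,798,732.8 / 1,000,000,000,000 = 0.028 TB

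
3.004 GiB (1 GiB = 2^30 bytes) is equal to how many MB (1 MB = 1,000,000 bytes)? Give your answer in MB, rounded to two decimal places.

3.004 GiB = 3.004 × 2^30 bytes = 3,225,520,439.296 bytes
1 MB = 10^6 bytes = 1,000,000 bytes
3,225,520,439.296 / 1,000,000 = 3,225.52 MB

3,225.52 MB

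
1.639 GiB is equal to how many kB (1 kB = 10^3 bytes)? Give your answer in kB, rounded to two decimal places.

1.639 GiB = 1.639 × 2^30 bytes = 1,759,862,849.536 bytes
1 kB = 10^3 bytes = 1,000 bytes
1,759,862,849.536 / 1,000 = 1,759,862.85 kB

1,759,862.85 kB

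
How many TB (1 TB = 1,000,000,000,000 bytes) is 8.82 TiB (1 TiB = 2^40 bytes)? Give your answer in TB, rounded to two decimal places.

8.82 TiB = 8.82 × 2^40 bytes = 9,697,692,556,984.32 bytes
1 TB = 10^12 bytes = 1,000,000,000,000 bytes
9,697,692,556,984.32 / 1,000,000,000,000 = 9.70 TB

9.70 TB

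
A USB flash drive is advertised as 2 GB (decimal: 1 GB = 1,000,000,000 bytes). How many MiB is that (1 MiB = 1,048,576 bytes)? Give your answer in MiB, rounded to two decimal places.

1,907.35 MiB

2 GB × 1,000,000,000 bytes/GB = 2,000,000,000 bytes
1 MiB = 1,048,576 bytes
2,000,000,000 / 1,048,576 = 1,907.35 MiB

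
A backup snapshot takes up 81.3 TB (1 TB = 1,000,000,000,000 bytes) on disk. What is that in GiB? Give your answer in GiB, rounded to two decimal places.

81.3 TB = 81.3 × 10^12 bytes = 81,300,000,000,000 bytes
1 GiB = 1,073,741,824 bytes
81,300,000,000,000 / 1,073,741,824 = 75,716.53 GiB

75,716.53 GiB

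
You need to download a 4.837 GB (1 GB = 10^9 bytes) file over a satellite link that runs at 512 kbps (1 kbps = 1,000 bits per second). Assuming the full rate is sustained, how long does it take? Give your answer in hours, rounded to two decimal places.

20.99 hours

4.837 GB = 4,837,000,000 bytes = 38,696,000,000 bits
512 kbps = 512,000 bits/s
time = 38,696,000,000 / 512,000 = 75,578.1250 s
75,578.1250 s / 3600 = 20.99 hours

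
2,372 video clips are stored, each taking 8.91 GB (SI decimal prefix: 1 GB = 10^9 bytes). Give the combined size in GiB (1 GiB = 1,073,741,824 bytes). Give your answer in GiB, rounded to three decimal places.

Total = 2,372 × 8.91 GB = 21134.52 GB
= 21134.52 × 1,000,000,000 bytes = 21,134,520,000,000 bytes
1 GiB = 1,073,741,824 bytes
21,134,520,000,000 / 1,073,741,824 = 19,683.056 GiB

19,683.056 GiB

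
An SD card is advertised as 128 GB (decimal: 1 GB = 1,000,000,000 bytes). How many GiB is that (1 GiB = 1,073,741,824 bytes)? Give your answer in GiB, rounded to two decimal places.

128 GB = 128 × 10^9 bytes = 128,000,000,000 bytes
1 GiB = 2^30 bytes = 1,073,741,824 bytes
128,000,000,000 / 1,073,741,824 = 119.21 GiB

119.21 GiB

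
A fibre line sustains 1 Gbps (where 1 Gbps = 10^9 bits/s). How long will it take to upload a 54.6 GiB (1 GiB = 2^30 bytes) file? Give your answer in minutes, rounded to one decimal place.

54.6 GiB = 58,626,303,590.4 bytes = 469,010,428,723.2 bits
1 Gbps = 1,000,000,000 bits/s
time = 469,010,428,723.2 / 1,000,000,000 = 469.01 s
469.01 s / 60 = 7.8 minutes

7.8 minutes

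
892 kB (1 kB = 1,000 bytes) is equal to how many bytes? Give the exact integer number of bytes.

892,000 bytes

892 × 1,000 = 892,000 bytes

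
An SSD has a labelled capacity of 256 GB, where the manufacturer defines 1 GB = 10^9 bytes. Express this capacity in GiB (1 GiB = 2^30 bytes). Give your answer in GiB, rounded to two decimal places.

238.42 GiB

256 GB = 256 × 10^9 bytes = 256,000,000,000 bytes
1 GiB = 1,073,741,824 bytes
256,000,000,000 / 1,073,741,824 = 238.42 GiB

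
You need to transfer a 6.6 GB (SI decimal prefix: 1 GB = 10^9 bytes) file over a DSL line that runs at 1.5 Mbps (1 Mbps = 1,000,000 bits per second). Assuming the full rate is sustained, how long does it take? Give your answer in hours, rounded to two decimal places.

6.6 GB = 6,600,000,000 bytes = 52,800,000,000 bits
1.5 Mbps = 1,500,000 bits/s
time = 52,800,000,000 / 1,500,000 = 35,200.0000 s
35,200.0000 s / 3600 = 9.78 hours

9.78 hours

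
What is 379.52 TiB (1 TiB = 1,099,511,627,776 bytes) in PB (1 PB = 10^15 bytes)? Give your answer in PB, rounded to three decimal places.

0.417 PB

379.52 TiB × 1,099,511,627,776 bytes/TiB = 417,286,652,973,547.52 bytes
1 PB = 10^15 bytes = 1,000,000,000,000,000 bytes
417,286,652,973,547.52 / 1,000,000,000,000,000 = 0.417 PB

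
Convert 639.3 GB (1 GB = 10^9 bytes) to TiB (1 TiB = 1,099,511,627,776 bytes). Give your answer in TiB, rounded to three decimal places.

0.581 TiB

639.3 GB = 639.3 × 10^9 bytes = 639,300,000,000 bytes
1 TiB = 2^40 bytes = 1,099,511,627,776 bytes
639,300,000,000 / 1,099,511,627,776 = 0.581 TiB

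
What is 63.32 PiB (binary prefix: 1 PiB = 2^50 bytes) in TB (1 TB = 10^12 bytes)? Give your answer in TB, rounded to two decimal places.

71,291.98 TB

63.32 PiB × 1,125,899,906,842,624 bytes/PiB = 71,291,982,101,274,951.68 bytes
1 TB = 10^12 bytes = 1,000,000,000,000 bytes
71,291,982,101,274,951.68 / 1,000,000,000,000 = 71,291.98 TB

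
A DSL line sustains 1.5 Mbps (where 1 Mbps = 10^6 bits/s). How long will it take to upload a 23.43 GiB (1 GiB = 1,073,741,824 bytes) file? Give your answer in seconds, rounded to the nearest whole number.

23.43 GiB = 25,157,770,936.32 bytes = 201,262,167,490.56 bits
1.5 Mbps = 1,500,000 bits/s
time = 201,262,167,490.56 / 1,500,000 = 134,175 s

134,175 seconds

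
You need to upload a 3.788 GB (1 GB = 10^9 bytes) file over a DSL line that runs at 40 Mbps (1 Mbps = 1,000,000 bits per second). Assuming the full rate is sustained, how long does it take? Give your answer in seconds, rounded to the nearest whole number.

3.788 GB = 3,788,000,000 bytes = 30,304,000,000 bits
40 Mbps = 40,000,000 bits/s
time = 30,304,000,000 / 40,000,000 = 758 s

758 seconds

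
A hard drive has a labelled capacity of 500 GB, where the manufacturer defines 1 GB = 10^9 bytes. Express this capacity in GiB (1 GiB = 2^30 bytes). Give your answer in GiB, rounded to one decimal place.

500 GB = 500 × 10^9 bytes = 500,000,000,000 bytes
1 GiB = 2^30 bytes = 1,073,741,824 bytes
500,000,000,000 / 1,073,741,824 = 465.7 GiB

465.7 GiB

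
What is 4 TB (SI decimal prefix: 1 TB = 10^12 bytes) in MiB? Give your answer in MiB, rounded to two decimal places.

4 TB = 4 × 10^12 bytes = 4,000,000,000,000 bytes
1 MiB = 2^20 bytes = 1,048,576 bytes
4,000,000,000,000 / 1,048,576 = 3,814,697.27 MiB

3,814,697.27 MiB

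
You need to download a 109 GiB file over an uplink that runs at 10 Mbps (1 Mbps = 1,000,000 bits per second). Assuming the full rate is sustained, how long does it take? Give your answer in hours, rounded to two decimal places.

26.01 hours

109 GiB = 117,037,858,816 bytes = 936,302,870,528 bits
10 Mbps = 10,000,000 bits/s
time = 936,302,870,528 / 10,000,000 = 93,630.2871 s
93,630.2871 s / 3600 = 26.01 hours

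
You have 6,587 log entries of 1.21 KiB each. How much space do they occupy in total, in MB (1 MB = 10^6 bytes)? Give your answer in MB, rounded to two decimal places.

8.16 MB

Total = 6,587 × 1.21 KiB = 7970.27 KiB
= 7970.27 × 1,024 bytes = 8,161,556.48 bytes
1 MB = 1,000,000 bytes
8,161,556.48 / 1,000,000 = 8.16 MB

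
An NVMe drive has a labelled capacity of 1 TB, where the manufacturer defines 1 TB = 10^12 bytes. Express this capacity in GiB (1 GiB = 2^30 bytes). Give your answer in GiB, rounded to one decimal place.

1 TB = 1 × 10^12 bytes = 1,000,000,000,000 bytes
1 GiB = 2^30 bytes = 1,073,741,824 bytes
1,000,000,000,000 / 1,073,741,824 = 931.3 GiB

931.3 GiB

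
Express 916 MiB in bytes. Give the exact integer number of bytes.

916 × 1,048,576 = 960,495,616 bytes  (1 MiB = 2^20 bytes)

960,495,616 bytes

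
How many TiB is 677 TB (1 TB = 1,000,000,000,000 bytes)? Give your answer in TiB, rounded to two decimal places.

615.73 TiB

677 TB × 1,000,000,000,000 bytes/TB = 677,000,000,000,000 bytes
1 TiB = 2^40 bytes = 1,099,511,627,776 bytes
677,000,000,000,000 / 1,099,511,627,776 = 615.73 TiB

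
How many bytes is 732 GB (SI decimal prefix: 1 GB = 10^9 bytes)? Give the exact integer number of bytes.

732,000,000,000 bytes

732 × 1,000,000,000 = 732,000,000,000 bytes  (1 GB = 10^9 bytes)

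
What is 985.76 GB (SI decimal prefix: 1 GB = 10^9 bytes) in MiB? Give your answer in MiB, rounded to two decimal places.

940,093.99 MiB

985.76 GB = 985.76 × 10^9 bytes = 985,760,000,000 bytes
1 MiB = 1,048,576 bytes
985,760,000,000 / 1,048,576 = 940,093.99 MiB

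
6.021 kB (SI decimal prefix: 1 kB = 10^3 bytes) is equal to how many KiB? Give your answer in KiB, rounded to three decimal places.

5.880 KiB

6.021 kB = 6.021 × 10^3 bytes = 6,021 bytes
1 KiB = 2^10 bytes = 1,024 bytes
6,021 / 1,024 = 5.880 KiB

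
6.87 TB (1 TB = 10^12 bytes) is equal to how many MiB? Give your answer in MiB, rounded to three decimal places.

6,551,742.554 MiB

6.87 TB = 6.87 × 10^12 bytes = 6,870,000,000,000 bytes
1 MiB = 1,048,576 bytes
6,870,000,000,000 / 1,048,576 = 6,551,742.554 MiB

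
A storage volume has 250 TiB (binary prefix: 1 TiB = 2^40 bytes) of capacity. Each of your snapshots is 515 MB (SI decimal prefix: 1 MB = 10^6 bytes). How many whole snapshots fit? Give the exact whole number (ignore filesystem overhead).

Capacity: 250 TiB = 274,877,906,944,000 bytes
Per item: 515 MB = 515,000,000 bytes
⌊274,877,906,944,000 / 515,000,000⌋ = 533,743

533,743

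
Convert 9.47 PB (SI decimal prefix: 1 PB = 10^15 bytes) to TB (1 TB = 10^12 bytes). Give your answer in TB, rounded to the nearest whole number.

9,470 TB

9.47 PB × 1,000,000,000,000,000 bytes/PB = 9,470,000,000,000,000 bytes
1 TB = 1,000,000,000,000 bytes
9,470,000,000,000,000 / 1,000,000,000,000 = 9,470 TB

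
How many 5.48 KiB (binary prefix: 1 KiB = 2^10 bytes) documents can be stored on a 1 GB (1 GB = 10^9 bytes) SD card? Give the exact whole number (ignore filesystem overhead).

Capacity: 1 GB = 1,000,000,000 bytes
Per item: 5.48 KiB = 5,611.52 bytes
⌊1,000,000,000 / 5,611.52⌋ = 178,204

178,204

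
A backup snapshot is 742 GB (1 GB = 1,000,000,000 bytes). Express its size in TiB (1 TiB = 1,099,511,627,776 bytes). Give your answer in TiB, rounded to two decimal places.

0.67 TiB

742 GB = 742 × 10^9 bytes = 742,000,000,000 bytes
1 TiB = 1,099,511,627,776 bytes
742,000,000,000 / 1,099,511,627,776 = 0.67 TiB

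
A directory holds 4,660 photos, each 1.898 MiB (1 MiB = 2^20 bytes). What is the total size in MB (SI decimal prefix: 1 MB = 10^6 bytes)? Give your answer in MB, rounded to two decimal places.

9,274.32 MB

Total = 4,660 × 1.898 MiB = 8844.68 MiB
= 8844.68 × 1,048,576 bytes = 9,274,319,175.68 bytes
1 MB = 1,000,000 bytes
9,274,319,175.68 / 1,000,000 = 9,274.32 MB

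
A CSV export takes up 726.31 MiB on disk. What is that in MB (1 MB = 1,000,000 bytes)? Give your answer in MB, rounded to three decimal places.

726.31 MiB = 726.31 × 2^20 bytes = 761,591,234.56 bytes
1 MB = 10^6 bytes = 1,000,000 bytes
761,591,234.56 / 1,000,000 = 761.591 MB

761.591 MB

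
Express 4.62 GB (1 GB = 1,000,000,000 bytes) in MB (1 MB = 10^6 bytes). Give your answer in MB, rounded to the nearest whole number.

4,620 MB

4.62 GB = 4.62 × 10^9 bytes = 4,620,000,000 bytes
1 MB = 1,000,000 bytes
4,620,000,000 / 1,000,000 = 4,620 MB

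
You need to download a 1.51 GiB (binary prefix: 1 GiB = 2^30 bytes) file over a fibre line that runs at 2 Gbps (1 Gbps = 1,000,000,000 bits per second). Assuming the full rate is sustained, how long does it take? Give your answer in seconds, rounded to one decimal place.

6.5 seconds

1.51 GiB = 1,621,350,154.24 bytes = 12,970,801,233.92 bits
2 Gbps = 2,000,000,000 bits/s
time = 12,970,801,233.92 / 2,000,000,000 = 6.5 s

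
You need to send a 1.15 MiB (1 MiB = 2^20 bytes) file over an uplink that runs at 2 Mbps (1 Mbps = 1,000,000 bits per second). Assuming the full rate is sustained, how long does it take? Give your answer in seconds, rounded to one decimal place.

1.15 MiB = 1,205,862.4 bytes = 9,646,899.2 bits
2 Mbps = 2,000,000 bits/s
time = 9,646,899.2 / 2,000,000 = 4.8 s

4.8 seconds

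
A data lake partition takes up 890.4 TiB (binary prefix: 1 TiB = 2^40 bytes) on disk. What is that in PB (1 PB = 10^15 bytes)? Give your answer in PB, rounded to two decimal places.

890.4 TiB × 1,099,511,627,776 bytes/TiB = 979,005,153,371,750.4 bytes
1 PB = 1,000,000,000,000,000 bytes
979,005,153,371,750.4 / 1,000,000,000,000,000 = 0.98 PB

0.98 PB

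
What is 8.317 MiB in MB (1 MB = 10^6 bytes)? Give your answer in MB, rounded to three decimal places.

8.721 MB

8.317 MiB × 1,048,576 bytes/MiB = 8,721,006.592 bytes
1 MB = 1,000,000 bytes
8,721,006.592 / 1,000,000 = 8.721 MB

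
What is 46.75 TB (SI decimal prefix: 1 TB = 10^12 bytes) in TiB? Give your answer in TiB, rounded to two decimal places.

46.75 TB × 1,000,000,000,000 bytes/TB = 46,750,000,000,000 bytes
1 TiB = 2^40 bytes = 1,099,511,627,776 bytes
46,750,000,000,000 / 1,099,511,627,776 = 42.52 TiB

42.52 TiB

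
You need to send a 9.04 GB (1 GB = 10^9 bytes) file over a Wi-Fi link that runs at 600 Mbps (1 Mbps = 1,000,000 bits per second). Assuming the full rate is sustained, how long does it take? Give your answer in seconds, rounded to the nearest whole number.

9.04 GB = 9,040,000,000 bytes = 72,320,000,000 bits
600 Mbps = 600,000,000 bits/s
time = 72,320,000,000 / 600,000,000 = 121 s

121 seconds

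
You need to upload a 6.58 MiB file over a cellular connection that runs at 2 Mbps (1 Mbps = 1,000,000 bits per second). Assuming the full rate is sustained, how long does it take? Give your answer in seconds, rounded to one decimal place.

27.6 seconds

6.58 MiB = 6,899,630.08 bytes = 55,197,040.64 bits
2 Mbps = 2,000,000 bits/s
time = 55,197,040.64 / 2,000,000 = 27.6 s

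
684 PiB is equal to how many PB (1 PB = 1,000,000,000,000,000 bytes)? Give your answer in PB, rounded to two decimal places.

684 PiB = 684 × 2^50 bytes = 770,115,536,280,354,816 bytes
1 PB = 1,000,000,000,000,000 bytes
770,115,536,280,354,816 / 1,000,000,000,000,000 = 770.12 PB

770.12 PB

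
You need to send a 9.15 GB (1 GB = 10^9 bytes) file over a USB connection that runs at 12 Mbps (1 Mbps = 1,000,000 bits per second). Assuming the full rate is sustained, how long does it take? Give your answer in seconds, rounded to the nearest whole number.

9.15 GB = 9,150,000,000 bytes = 73,200,000,000 bits
12 Mbps = 12,000,000 bits/s
time = 73,200,000,000 / 12,000,000 = 6,100 s

6,100 seconds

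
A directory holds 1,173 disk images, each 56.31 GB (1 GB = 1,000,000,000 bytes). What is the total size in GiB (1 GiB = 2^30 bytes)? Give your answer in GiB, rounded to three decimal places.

61,515.374 GiB

Total = 1,173 × 56.31 GB = 66051.63 GB
= 66051.63 × 1,000,000,000 bytes = 66,051,630,000,000 bytes
1 GiB = 1,073,741,824 bytes
66,051,630,000,000 / 1,073,741,824 = 61,515.374 GiB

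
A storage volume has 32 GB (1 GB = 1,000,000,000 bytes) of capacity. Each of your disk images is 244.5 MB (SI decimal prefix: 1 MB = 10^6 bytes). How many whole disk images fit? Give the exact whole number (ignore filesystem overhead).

130

Capacity: 32 GB = 32,000,000,000 bytes
Per item: 244.5 MB = 244,500,000 bytes
⌊32,000,000,000 / 244,500,000⌋ = 130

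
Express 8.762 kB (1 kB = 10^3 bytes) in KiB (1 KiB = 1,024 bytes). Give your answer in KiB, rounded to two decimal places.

8.762 kB = 8.762 × 10^3 bytes = 8,762 bytes
1 KiB = 1,024 bytes
8,762 / 1,024 = 8.56 KiB

8.56 KiB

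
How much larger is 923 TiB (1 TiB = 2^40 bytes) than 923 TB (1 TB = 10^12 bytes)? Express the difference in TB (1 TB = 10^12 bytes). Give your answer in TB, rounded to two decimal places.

923 TiB = 923 × 1,099,511,627,776 = 1,014,849,232,437,248 bytes
923 TB = 923 × 1,000,000,000,000 = 923,000,000,000,000 bytes
difference = 91,849,232,437,248 bytes
91,849,232,437,248 / 1,000,000,000,000 = 91.85 TB

91.85 TB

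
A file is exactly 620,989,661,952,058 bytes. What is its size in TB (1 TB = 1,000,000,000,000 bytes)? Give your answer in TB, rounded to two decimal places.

620,989,661,952,058 bytes given.
1 TB = 10^12 bytes = 1,000,000,000,000 bytes
620,989,661,952,058 / 1,000,000,000,000 = 620.99 TB

620.99 TB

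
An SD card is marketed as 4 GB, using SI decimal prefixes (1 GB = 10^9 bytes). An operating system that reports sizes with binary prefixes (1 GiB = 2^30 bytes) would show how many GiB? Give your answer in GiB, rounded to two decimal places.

3.73 GiB

4 GB × 1,000,000,000 bytes/GB = 4,000,000,000 bytes
1 GiB = 2^30 bytes = 1,073,741,824 bytes
4,000,000,000 / 1,073,741,824 = 3.73 GiB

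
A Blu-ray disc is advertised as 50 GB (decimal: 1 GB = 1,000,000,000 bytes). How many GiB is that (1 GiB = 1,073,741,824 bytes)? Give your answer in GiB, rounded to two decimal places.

50 GB = 50 × 10^9 bytes = 50,000,000,000 bytes
1 GiB = 2^30 bytes = 1,073,741,824 bytes
50,000,000,000 / 1,073,741,824 = 46.57 GiB

46.57 GiB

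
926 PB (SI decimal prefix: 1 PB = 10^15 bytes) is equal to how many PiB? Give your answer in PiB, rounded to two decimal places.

926 PB = 926 × 10^15 bytes = 926,000,000,000,000,000 bytes
1 PiB = 2^50 bytes = 1,125,899,906,842,624 bytes
926,000,000,000,000,000 / 1,125,899,906,842,624 = 822.45 PiB

822.45 PiB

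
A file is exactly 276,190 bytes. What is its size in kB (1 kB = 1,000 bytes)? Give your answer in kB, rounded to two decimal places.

276.19 kB

276,190 bytes given.
1 kB = 10^3 bytes = 1,000 bytes
276,190 / 1,000 = 276.19 kB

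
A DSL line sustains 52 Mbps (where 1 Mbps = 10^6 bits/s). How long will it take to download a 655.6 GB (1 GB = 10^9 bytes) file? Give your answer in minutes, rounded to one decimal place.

1,681.0 minutes

655.6 GB = 655,600,000,000 bytes = 5,244,800,000,000 bits
52 Mbps = 52,000,000 bits/s
time = 5,244,800,000,000 / 52,000,000 = 100,861.54 s
100,861.54 s / 60 = 1,681.0 minutes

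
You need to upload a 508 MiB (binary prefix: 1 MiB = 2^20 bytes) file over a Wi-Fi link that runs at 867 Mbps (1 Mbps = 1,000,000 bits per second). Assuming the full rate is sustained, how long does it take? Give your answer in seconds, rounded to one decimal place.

508 MiB = 532,676,608 bytes = 4,261,412,864 bits
867 Mbps = 867,000,000 bits/s
time = 4,261,412,864 / 867,000,000 = 4.9 s

4.9 seconds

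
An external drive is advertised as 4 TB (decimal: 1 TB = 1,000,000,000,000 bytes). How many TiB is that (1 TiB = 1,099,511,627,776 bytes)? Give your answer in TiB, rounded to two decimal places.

4 TB = 4 × 10^12 bytes = 4,000,000,000,000 bytes
1 TiB = 1,099,511,627,776 bytes
4,000,000,000,000 / 1,099,511,627,776 = 3.64 TiB

3.64 TiB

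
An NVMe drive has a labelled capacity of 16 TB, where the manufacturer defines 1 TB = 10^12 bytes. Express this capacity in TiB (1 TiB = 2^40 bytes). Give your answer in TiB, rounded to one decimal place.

16 TB = 16 × 10^12 bytes = 16,000,000,000,000 bytes
1 TiB = 2^40 bytes = 1,099,511,627,776 bytes
16,000,000,000,000 / 1,099,511,627,776 = 14.6 TiB

14.6 TiB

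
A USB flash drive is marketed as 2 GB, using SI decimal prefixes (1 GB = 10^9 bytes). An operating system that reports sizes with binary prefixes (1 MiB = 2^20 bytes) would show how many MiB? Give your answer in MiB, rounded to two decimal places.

1,907.35 MiB

2 GB = 2 × 10^9 bytes = 2,000,000,000 bytes
1 MiB = 2^20 bytes = 1,048,576 bytes
2,000,000,000 / 1,048,576 = 1,907.35 MiB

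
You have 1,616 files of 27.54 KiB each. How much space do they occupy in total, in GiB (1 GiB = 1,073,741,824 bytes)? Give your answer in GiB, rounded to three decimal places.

0.042 GiB

Total = 1,616 × 27.54 KiB = 44504.64 KiB
= 44504.64 × 1,024 bytes = 45,572,751.36 bytes
1 GiB = 1,073,741,824 bytes
45,572,751.36 / 1,073,741,824 = 0.042 GiB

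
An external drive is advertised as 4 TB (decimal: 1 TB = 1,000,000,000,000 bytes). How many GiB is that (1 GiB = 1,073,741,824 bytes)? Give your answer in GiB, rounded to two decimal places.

4 TB = 4 × 10^12 bytes = 4,000,000,000,000 bytes
1 GiB = 1,073,741,824 bytes
4,000,000,000,000 / 1,073,741,824 = 3,725.29 GiB

3,725.29 GiB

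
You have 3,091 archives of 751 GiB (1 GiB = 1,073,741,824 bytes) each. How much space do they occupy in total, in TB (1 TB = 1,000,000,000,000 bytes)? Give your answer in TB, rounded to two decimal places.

2,492.52 TB

Total = 3,091 × 751 GiB = 2,321,341 GiB
= 2,321,341 × 1,073,741,824 bytes = 2,492,520,919,465,984 bytes
1 TB = 1,000,000,000,000 bytes
2,492,520,919,465,984 / 1,000,000,000,000 = 2,492.52 TB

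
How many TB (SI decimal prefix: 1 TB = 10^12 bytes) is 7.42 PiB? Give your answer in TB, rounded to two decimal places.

7.42 PiB × 1,125,899,906,842,624 bytes/PiB = 8,354,177,308,772,270.08 bytes
1 TB = 10^12 bytes = 1,000,000,000,000 bytes
8,354,177,308,772,270.08 / 1,000,000,000,000 = 8,354.18 TB

8,354.18 TB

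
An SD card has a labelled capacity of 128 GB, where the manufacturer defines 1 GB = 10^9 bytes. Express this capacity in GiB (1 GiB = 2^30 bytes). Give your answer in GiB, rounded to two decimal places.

128 GB = 128 × 10^9 bytes = 128,000,000,000 bytes
1 GiB = 1,073,741,824 bytes
128,000,000,000 / 1,073,741,824 = 119.21 GiB

119.21 GiB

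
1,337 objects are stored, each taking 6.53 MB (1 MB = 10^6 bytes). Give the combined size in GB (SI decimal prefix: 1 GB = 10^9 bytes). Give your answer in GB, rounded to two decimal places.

8.73 GB

Total = 1,337 × 6.53 MB = 8730.61 MB
= 8730.61 × 1,000,000 bytes = 8,730,610,000 bytes
1 GB = 1,000,000,000 bytes
8,730,610,000 / 1,000,000,000 = 8.73 GB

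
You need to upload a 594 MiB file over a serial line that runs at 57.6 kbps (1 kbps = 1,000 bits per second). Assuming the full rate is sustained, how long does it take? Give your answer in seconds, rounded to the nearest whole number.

594 MiB = 622,854,144 bytes = 4,982,833,152 bits
57.6 kbps = 57,600 bits/s
time = 4,982,833,152 / 57,600 = 86,508 s

86,508 seconds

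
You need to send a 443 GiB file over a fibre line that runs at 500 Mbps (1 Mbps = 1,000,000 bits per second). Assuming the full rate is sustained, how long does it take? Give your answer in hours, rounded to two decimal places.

443 GiB = 475,667,628,032 bytes = 3,805,341,024,256 bits
500 Mbps = 500,000,000 bits/s
time = 3,805,341,024,256 / 500,000,000 = 7,610.6820 s
7,610.6820 s / 3600 = 2.11 hours

2.11 hours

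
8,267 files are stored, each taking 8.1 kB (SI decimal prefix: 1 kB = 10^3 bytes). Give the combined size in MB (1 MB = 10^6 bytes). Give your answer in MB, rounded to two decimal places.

Total = 8,267 × 8.1 kB = 66962.7 kB
= 66962.7 × 1,000 bytes = 66,962,700 bytes
1 MB = 1,000,000 bytes
66,962,700 / 1,000,000 = 66.96 MB

66.96 MB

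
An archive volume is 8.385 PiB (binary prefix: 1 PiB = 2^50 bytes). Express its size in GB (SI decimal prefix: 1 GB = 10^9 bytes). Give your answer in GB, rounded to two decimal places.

9,440,670.72 GB

8.385 PiB × 1,125,899,906,842,624 bytes/PiB = 9,440,670,718,875,402.24 bytes
1 GB = 10^9 bytes = 1,000,000,000 bytes
9,440,670,718,875,402.24 / 1,000,000,000 = 9,440,670.72 GB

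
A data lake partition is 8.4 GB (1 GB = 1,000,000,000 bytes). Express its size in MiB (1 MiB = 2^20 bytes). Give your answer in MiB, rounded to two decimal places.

8.4 GB × 1,000,000,000 bytes/GB = 8,400,000,000 bytes
1 MiB = 2^20 bytes = 1,048,576 bytes
8,400,000,000 / 1,048,576 = 8,010.86 MiB

8,010.86 MiB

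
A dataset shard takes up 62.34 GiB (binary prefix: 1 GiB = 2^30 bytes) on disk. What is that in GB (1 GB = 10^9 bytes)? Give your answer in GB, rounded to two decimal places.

66.94 GB

62.34 GiB × 1,073,741,824 bytes/GiB = 66,937,065,308.16 bytes
1 GB = 1,000,000,000 bytes
66,937,065,308.16 / 1,000,000,000 = 66.94 GB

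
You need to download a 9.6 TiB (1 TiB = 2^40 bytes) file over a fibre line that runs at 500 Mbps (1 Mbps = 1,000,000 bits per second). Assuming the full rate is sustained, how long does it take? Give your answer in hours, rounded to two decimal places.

46.91 hours

9.6 TiB = 10,555,311,626,649.6 bytes = 84,442,493,013,196.8 bits
500 Mbps = 500,000,000 bits/s
time = 84,442,493,013,196.8 / 500,000,000 = 168,884.9860 s
168,884.9860 s / 3600 = 46.91 hours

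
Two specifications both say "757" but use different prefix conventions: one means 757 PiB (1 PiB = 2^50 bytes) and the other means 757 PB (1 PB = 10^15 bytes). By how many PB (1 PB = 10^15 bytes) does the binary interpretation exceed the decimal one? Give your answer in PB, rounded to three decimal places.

757 PiB = 757 × 1,125,899,906,842,624 = 852,306,229,479,866,368 bytes
757 PB = 757 × 1,000,000,000,000,000 = 757,000,000,000,000,000 bytes
difference = 95,306,229,479,866,368 bytes
95,306,229,479,866,368 / 1,000,000,000,000,000 = 95.306 PB

95.306 PB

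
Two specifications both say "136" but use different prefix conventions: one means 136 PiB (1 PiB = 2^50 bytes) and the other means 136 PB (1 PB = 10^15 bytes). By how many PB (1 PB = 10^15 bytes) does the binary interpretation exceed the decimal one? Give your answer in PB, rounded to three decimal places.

136 PiB = 136 × 1,125,899,906,842,624 = 153,122,387,330,596,864 bytes
136 PB = 136 × 1,000,000,000,000,000 = 136,000,000,000,000,000 bytes
difference = 17,122,387,330,596,864 bytes
17,122,387,330,596,864 / 1,000,000,000,000,000 = 17.122 PB

17.122 PB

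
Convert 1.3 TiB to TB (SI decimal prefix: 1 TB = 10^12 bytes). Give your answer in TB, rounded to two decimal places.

1.43 TB

1.3 TiB = 1.3 × 2^40 bytes = 1,429,365,116,108.8 bytes
1 TB = 10^12 bytes = 1,000,000,000,000 bytes
1,429,365,116,108.8 / 1,000,000,000,000 = 1.43 TB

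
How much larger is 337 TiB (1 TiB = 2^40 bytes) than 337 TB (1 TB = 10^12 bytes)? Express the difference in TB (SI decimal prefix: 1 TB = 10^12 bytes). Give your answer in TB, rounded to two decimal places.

33.54 TB

337 TiB = 337 × 1,099,511,627,776 = 370,535,418,560,512 bytes
337 TB = 337 × 1,000,000,000,000 = 337,000,000,000,000 bytes
difference = 33,535,418,560,512 bytes
33,535,418,560,512 / 1,000,000,000,000 = 33.54 TB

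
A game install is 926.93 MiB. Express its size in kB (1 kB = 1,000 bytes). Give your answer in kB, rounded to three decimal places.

971,956.552 kB

926.93 MiB = 926.93 × 2^20 bytes = 971,956,551.68 bytes
1 kB = 10^3 bytes = 1,000 bytes
971,956,551.68 / 1,000 = 971,956.552 kB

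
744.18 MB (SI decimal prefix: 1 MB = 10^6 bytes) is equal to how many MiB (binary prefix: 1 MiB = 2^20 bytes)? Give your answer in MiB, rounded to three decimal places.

709.705 MiB

744.18 MB = 744.18 × 10^6 bytes = 744,180,000 bytes
1 MiB = 1,048,576 bytes
744,180,000 / 1,048,576 = 709.705 MiB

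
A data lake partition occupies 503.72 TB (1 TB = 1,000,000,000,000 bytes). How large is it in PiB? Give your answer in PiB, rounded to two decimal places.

0.45 PiB

503.72 TB = 503.72 × 10^12 bytes = 503,720,000,000,000 bytes
1 PiB = 1,125,899,906,842,624 bytes
503,720,000,000,000 / 1,125,899,906,842,624 = 0.45 PiB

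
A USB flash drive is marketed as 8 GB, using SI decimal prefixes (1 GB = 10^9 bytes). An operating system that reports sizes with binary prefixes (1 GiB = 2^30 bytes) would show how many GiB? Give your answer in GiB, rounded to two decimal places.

7.45 GiB

8 GB = 8 × 10^9 bytes = 8,000,000,000 bytes
1 GiB = 2^30 bytes = 1,073,741,824 bytes
8,000,000,000 / 1,073,741,824 = 7.45 GiB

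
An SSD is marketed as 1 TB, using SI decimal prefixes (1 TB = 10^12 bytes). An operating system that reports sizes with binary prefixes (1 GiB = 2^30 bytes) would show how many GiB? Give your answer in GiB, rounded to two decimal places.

1 TB × 1,000,000,000,000 bytes/TB = 1,000,000,000,000 bytes
1 GiB = 1,073,741,824 bytes
1,000,000,000,000 / 1,073,741,824 = 931.32 GiB

931.32 GiB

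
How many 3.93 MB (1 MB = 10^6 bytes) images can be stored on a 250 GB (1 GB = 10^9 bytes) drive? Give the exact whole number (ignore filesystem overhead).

63,613

Capacity: 250 GB = 250,000,000,000 bytes
Per item: 3.93 MB = 3,930,000 bytes
⌊250,000,000,000 / 3,930,000⌋ = 63,613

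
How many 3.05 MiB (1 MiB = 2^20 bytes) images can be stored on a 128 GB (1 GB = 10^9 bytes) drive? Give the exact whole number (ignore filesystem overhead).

Capacity: 128 GB = 128,000,000,000 bytes
Per item: 3.05 MiB = 3,198,156.8 bytes
⌊128,000,000,000 / 3,198,156.8⌋ = 40,023

40,023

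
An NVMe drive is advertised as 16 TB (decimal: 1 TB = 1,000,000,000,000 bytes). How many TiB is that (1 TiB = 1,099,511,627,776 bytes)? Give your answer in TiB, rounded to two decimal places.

16 TB = 16 × 10^12 bytes = 16,000,000,000,000 bytes
1 TiB = 1,099,511,627,776 bytes
16,000,000,000,000 / 1,099,511,627,776 = 14.55 TiB

14.55 TiB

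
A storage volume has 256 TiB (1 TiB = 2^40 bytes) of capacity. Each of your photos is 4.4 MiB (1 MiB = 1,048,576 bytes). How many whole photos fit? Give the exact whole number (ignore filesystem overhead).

Capacity: 256 TiB = 281,474,976,710,656 bytes
Per item: 4.4 MiB = 4,613,734.4 bytes
⌊281,474,976,710,656 / 4,613,734.4⌋ = 61,008,058

61,008,058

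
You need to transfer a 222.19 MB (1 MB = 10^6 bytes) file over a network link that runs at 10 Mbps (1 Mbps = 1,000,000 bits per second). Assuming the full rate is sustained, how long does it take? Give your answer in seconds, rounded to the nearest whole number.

178 seconds

222.19 MB = 222,190,000 bytes = 1,777,520,000 bits
10 Mbps = 10,000,000 bits/s
time = 1,777,520,000 / 10,000,000 = 178 s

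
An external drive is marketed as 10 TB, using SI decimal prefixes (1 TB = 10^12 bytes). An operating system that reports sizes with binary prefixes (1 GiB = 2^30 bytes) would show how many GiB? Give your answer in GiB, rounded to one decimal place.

10 TB = 10 × 10^12 bytes = 10,000,000,000,000 bytes
1 GiB = 2^30 bytes = 1,073,741,824 bytes
10,000,000,000,000 / 1,073,741,824 = 9,313.2 GiB

9,313.2 GiB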